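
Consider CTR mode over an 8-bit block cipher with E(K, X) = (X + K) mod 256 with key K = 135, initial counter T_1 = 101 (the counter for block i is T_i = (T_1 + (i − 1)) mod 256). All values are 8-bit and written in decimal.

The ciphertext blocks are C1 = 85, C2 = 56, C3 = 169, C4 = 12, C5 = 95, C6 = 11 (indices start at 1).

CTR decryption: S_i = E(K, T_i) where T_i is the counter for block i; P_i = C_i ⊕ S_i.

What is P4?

P4 = 227

P4: T = 104, S = E(K, T) = 239; 12 ⊕ 239 = 227.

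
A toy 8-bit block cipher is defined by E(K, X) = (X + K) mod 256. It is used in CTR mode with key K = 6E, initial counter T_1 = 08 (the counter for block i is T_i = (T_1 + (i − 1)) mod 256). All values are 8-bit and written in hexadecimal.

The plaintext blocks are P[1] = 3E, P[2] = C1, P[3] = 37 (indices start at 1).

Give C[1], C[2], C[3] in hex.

C[1] = 48, C[2] = B6, C[3] = 4F

CTR encryption: S_i = E(K, T_i) where T_i is the counter for block i; C_i = P_i ⊕ S_i.
C[1]: T = 08, S = E(K, T) = 76; 3E ⊕ 76 = 48.
C[2]: T = 09, S = E(K, T) = 77; C1 ⊕ 77 = B6.
C[3]: T = 0A, S = E(K, T) = 78; 37 ⊕ 78 = 4F.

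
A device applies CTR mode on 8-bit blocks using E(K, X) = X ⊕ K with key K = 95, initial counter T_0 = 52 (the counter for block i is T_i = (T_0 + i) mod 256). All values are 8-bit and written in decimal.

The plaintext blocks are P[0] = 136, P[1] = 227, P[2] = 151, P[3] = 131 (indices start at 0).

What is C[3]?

CTR encryption: S_i = E(K, T_i) where T_i is the counter for block i; C_i = P_i ⊕ S_i.
C[0]: T = 52, S = E(K, T) = 107; 136 ⊕ 107 = 227.
C[1]: T = 53, S = E(K, T) = 106; 227 ⊕ 106 = 137.
C[2]: T = 54, S = E(K, T) = 105; 151 ⊕ 105 = 254.
C[3]: T = 55, S = E(K, T) = 104; 131 ⊕ 104 = 235.

C[3] = 235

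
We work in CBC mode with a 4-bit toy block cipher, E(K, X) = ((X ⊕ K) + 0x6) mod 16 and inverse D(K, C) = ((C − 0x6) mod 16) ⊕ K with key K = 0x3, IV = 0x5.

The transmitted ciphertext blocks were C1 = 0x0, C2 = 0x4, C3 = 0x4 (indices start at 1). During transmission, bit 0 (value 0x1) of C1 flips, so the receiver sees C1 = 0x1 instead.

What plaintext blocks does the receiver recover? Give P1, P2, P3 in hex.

P1 = 0xD, P2 = 0xC, P3 = 0x9

CBC decryption: P_i = D(K, C_i) ⊕ C_{i−1}, with C_{0} = IV.
Only C1 changed, to 0x1. In CBC, a change in C_i garbles P_i and flips the same bit in P_{i+1}. Decrypting the received ciphertext:
P1: D(K, 0x1) = 0x8; 0x8 ⊕ 0x5 = 0xD.
P2: D(K, 0x4) = 0xD; 0xD ⊕ 0x1 = 0xC.
P3: D(K, 0x4) = 0xD; 0xD ⊕ 0x4 = 0x9.
Blocks that differ from the original plaintext: P1, P2.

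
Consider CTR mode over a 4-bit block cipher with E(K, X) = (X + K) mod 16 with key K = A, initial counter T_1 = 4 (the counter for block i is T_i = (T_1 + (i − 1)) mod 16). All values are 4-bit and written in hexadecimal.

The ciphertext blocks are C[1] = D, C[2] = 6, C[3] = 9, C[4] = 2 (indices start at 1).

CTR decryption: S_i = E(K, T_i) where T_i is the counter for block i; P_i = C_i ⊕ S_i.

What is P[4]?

P[4]: T = 7, S = E(K, T) = 1; 2 ⊕ 1 = 3.

P[4] = 3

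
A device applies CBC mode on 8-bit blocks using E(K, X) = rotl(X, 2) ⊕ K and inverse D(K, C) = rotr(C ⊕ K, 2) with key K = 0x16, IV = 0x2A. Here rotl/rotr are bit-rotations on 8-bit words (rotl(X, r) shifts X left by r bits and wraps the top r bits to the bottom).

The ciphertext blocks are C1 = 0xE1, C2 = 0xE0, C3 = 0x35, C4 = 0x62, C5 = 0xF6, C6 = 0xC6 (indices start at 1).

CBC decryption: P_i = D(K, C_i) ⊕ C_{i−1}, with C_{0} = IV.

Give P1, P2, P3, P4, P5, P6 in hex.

P1 = 0xD7, P2 = 0x5C, P3 = 0x28, P4 = 0x28, P5 = 0x5A, P6 = 0xC2

P1: D(K, 0xE1) = 0xFD; 0xFD ⊕ 0x2A = 0xD7.
P2: D(K, 0xE0) = 0xBD; 0xBD ⊕ 0xE1 = 0x5C.
P3: D(K, 0x35) = 0xC8; 0xC8 ⊕ 0xE0 = 0x28.
P4: D(K, 0x62) = 0x1D; 0x1D ⊕ 0x35 = 0x28.
P5: D(K, 0xF6) = 0x38; 0x38 ⊕ 0x62 = 0x5A.
P6: D(K, 0xC6) = 0x34; 0x34 ⊕ 0xF6 = 0xC2.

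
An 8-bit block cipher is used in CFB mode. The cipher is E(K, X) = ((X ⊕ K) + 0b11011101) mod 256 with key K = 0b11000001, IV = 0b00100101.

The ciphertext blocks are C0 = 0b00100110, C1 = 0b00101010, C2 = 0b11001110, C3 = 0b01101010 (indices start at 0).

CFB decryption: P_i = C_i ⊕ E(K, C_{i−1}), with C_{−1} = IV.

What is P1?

P1: E(K, 0b00100110) = 0b11000100; 0b00101010 ⊕ 0b11000100 = 0b11101110.

P1 = 0b11101110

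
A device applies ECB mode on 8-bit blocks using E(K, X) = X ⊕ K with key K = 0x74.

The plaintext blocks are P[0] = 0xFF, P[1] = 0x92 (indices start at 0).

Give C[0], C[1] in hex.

C[0] = 0x8B, C[1] = 0xE6

ECB encryption: C_i = E(K, P_i).
C[0]: E(K, 0xFF) = 0x8B.
C[1]: E(K, 0x92) = 0xE6.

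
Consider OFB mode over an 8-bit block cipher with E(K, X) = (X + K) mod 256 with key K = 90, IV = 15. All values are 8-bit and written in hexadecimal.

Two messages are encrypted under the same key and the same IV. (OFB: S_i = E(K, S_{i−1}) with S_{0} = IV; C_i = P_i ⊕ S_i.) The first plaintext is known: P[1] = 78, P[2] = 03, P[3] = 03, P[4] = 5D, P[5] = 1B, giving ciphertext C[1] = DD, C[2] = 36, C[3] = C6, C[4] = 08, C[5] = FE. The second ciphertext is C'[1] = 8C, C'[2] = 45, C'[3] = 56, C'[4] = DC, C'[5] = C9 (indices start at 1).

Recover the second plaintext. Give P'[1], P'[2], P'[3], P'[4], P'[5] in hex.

In OFB with a reused IV, both messages share the same keystream S_i, so C_i ⊕ C'_i = P_i ⊕ P'_i and thus P'_i = P_i ⊕ C_i ⊕ C'_i.
P'[1]: 78 ⊕ DD ⊕ 8C = 29.
P'[2]: 03 ⊕ 36 ⊕ 45 = 70.
P'[3]: 03 ⊕ C6 ⊕ 56 = 93.
P'[4]: 5D ⊕ 08 ⊕ DC = 89.
P'[5]: 1B ⊕ FE ⊕ C9 = 2C.

P'[1] = 29, P'[2] = 70, P'[3] = 93, P'[4] = 89, P'[5] = 2C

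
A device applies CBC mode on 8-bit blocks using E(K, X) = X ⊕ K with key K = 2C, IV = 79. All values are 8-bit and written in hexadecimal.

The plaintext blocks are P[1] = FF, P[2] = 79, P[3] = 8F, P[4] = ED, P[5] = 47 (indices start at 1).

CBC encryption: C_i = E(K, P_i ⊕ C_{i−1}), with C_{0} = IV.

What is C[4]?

C[1]: P[1] ⊕ 79 = 86; E(K, 86) = AA.
C[2]: P[2] ⊕ AA = D3; E(K, D3) = FF.
C[3]: P[3] ⊕ FF = 70; E(K, 70) = 5C.
C[4]: P[4] ⊕ 5C = B1; E(K, B1) = 9D.

C[4] = 9D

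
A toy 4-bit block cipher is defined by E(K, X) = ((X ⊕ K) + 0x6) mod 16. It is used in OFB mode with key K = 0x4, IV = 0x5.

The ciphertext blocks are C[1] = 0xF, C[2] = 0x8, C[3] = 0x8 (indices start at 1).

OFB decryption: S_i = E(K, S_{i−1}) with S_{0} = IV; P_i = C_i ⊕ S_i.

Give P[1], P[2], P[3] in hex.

P[1]: S = E(K, 0x5) = 0x7; 0xF ⊕ 0x7 = 0x8.
P[2]: S = E(K, 0x7) = 0x9; 0x8 ⊕ 0x9 = 0x1.
P[3]: S = E(K, 0x9) = 0x3; 0x8 ⊕ 0x3 = 0xB.

P[1] = 0x8, P[2] = 0x1, P[3] = 0xB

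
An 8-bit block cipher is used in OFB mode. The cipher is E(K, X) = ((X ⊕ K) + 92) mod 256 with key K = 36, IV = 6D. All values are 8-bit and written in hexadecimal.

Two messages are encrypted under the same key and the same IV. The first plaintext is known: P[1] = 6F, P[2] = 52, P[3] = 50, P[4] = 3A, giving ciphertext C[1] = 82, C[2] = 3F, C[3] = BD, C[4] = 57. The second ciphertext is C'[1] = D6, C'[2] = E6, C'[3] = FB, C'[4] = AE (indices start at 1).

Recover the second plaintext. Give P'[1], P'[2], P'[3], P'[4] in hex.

P'[1] = 3B, P'[2] = 8B, P'[3] = 16, P'[4] = C3

In OFB with a reused IV, both messages share the same keystream S_i, so C_i ⊕ C'_i = P_i ⊕ P'_i and thus P'_i = P_i ⊕ C_i ⊕ C'_i.
P'[1]: 6F ⊕ 82 ⊕ D6 = 3B.
P'[2]: 52 ⊕ 3F ⊕ E6 = 8B.
P'[3]: 50 ⊕ BD ⊕ FB = 16.
P'[4]: 3A ⊕ 57 ⊕ AE = C3.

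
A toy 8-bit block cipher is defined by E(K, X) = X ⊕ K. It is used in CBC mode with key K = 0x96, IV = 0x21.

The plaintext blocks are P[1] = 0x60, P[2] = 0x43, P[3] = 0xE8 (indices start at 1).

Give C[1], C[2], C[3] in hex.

C[1] = 0xD7, C[2] = 0x02, C[3] = 0x7C

CBC encryption: C_i = E(K, P_i ⊕ C_{i−1}), with C_{0} = IV.
C[1]: P[1] ⊕ 0x21 = 0x41; E(K, 0x41) = 0xD7.
C[2]: P[2] ⊕ 0xD7 = 0x94; E(K, 0x94) = 0x02.
C[3]: P[3] ⊕ 0x02 = 0xEA; E(K, 0xEA) = 0x7C.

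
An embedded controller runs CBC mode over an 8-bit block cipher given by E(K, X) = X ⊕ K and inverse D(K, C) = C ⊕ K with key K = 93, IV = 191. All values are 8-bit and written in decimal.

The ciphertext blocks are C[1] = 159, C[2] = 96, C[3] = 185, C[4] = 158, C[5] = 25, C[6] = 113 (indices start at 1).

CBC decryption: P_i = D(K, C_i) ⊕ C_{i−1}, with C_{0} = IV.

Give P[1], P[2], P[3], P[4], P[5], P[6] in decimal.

P[1] = 125, P[2] = 162, P[3] = 132, P[4] = 122, P[5] = 218, P[6] = 53

P[1]: D(K, 159) = 194; 194 ⊕ 191 = 125.
P[2]: D(K, 96) = 61; 61 ⊕ 159 = 162.
P[3]: D(K, 185) = 228; 228 ⊕ 96 = 132.
P[4]: D(K, 158) = 195; 195 ⊕ 185 = 122.
P[5]: D(K, 25) = 68; 68 ⊕ 158 = 218.
P[6]: D(K, 113) = 44; 44 ⊕ 25 = 53.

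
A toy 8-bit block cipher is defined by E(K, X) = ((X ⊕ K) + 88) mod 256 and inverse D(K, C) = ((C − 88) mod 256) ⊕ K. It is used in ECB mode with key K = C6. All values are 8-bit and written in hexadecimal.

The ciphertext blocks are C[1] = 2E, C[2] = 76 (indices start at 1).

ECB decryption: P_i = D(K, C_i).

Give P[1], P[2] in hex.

P[1] = 60, P[2] = 28

P[1]: D(K, 2E) = 60.
P[2]: D(K, 76) = 28.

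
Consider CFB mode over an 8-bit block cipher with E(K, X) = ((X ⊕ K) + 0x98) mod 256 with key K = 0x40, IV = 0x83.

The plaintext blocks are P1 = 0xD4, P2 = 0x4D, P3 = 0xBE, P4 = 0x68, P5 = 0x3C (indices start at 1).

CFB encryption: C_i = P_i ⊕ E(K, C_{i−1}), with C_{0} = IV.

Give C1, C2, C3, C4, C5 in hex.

C1: E(K, 0x83) = 0x5B; 0xD4 ⊕ 0x5B = 0x8F.
C2: E(K, 0x8F) = 0x67; 0x4D ⊕ 0x67 = 0x2A.
C3: E(K, 0x2A) = 0x02; 0xBE ⊕ 0x02 = 0xBC.
C4: E(K, 0xBC) = 0x94; 0x68 ⊕ 0x94 = 0xFC.
C5: E(K, 0xFC) = 0x54; 0x3C ⊕ 0x54 = 0x68.

C1 = 0x8F, C2 = 0x2A, C3 = 0xBC, C4 = 0xFC, C5 = 0x68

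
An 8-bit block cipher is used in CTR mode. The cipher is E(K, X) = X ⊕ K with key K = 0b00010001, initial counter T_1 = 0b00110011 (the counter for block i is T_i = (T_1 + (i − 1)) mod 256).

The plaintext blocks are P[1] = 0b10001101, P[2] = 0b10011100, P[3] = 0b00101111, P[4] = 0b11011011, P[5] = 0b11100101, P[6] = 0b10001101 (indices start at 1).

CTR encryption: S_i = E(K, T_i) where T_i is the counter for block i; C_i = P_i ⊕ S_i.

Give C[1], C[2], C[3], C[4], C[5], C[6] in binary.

C[1]: T = 0b00110011, S = E(K, T) = 0b00100010; 0b10001101 ⊕ 0b00100010 = 0b10101111.
C[2]: T = 0b00110100, S = E(K, T) = 0b00100101; 0b10011100 ⊕ 0b00100101 = 0b10111001.
C[3]: T = 0b00110101, S = E(K, T) = 0b00100100; 0b00101111 ⊕ 0b00100100 = 0b00001011.
C[4]: T = 0b00110110, S = E(K, T) = 0b00100111; 0b11011011 ⊕ 0b00100111 = 0b11111100.
C[5]: T = 0b00110111, S = E(K, T) = 0b00100110; 0b11100101 ⊕ 0b00100110 = 0b11000011.
C[6]: T = 0b00111000, S = E(K, T) = 0b00101001; 0b10001101 ⊕ 0b00101001 = 0b10100100.

C[1] = 0b10101111, C[2] = 0b10111001, C[3] = 0b00001011, C[4] = 0b11111100, C[5] = 0b11000011, C[6] = 0b10100100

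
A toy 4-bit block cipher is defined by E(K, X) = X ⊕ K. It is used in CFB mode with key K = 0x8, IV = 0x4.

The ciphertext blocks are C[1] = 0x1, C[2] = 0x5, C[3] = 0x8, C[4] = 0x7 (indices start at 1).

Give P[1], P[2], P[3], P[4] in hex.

CFB decryption: P_i = C_i ⊕ E(K, C_{i−1}), with C_{0} = IV.
P[1]: E(K, 0x4) = 0xC; 0x1 ⊕ 0xC = 0xD.
P[2]: E(K, 0x1) = 0x9; 0x5 ⊕ 0x9 = 0xC.
P[3]: E(K, 0x5) = 0xD; 0x8 ⊕ 0xD = 0x5.
P[4]: E(K, 0x8) = 0x0; 0x7 ⊕ 0x0 = 0x7.

P[1] = 0xD, P[2] = 0xC, P[3] = 0x5, P[4] = 0x7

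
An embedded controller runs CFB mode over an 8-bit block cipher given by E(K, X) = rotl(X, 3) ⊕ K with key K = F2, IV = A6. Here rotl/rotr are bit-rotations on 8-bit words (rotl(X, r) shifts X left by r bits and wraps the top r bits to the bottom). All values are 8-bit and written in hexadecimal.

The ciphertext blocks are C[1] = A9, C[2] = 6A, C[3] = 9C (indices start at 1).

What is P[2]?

P[2] = D5

CFB decryption: P_i = C_i ⊕ E(K, C_{i−1}), with C_{0} = IV.
P[2]: E(K, A9) = BF; 6A ⊕ BF = D5.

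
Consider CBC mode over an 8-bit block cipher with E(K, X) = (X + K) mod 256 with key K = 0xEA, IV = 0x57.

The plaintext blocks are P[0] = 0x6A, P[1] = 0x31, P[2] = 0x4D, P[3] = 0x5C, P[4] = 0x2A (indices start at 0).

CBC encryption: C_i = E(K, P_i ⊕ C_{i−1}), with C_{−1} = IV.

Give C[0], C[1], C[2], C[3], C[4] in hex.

C[0]: P[0] ⊕ 0x57 = 0x3D; E(K, 0x3D) = 0x27.
C[1]: P[1] ⊕ 0x27 = 0x16; E(K, 0x16) = 0x00.
C[2]: P[2] ⊕ 0x00 = 0x4D; E(K, 0x4D) = 0x37.
C[3]: P[3] ⊕ 0x37 = 0x6B; E(K, 0x6B) = 0x55.
C[4]: P[4] ⊕ 0x55 = 0x7F; E(K, 0x7F) = 0x69.

C[0] = 0x27, C[1] = 0x00, C[2] = 0x37, C[3] = 0x55, C[4] = 0x69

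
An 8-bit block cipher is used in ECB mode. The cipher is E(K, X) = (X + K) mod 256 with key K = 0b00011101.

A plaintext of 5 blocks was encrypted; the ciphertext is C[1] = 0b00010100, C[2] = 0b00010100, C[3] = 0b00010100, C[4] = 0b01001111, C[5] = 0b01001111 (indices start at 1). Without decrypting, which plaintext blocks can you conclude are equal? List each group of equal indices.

ECB encrypts each block independently with the same key, so equal ciphertext blocks imply equal plaintext blocks.
C[1] = C[2] = C[3] = 0b00010100, so P[1] = P[2] = P[3].
C[4] = C[5] = 0b01001111, so P[4] = P[5].

P[1] = P[2] = P[3]; P[4] = P[5]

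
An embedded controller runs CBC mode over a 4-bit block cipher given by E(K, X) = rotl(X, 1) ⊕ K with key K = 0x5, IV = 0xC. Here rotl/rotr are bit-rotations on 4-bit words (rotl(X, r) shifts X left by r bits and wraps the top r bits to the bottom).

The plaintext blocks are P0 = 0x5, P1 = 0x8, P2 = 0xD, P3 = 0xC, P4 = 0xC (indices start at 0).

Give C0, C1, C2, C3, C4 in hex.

CBC encryption: C_i = E(K, P_i ⊕ C_{i−1}), with C_{−1} = IV.
C0: P0 ⊕ 0xC = 0x9; E(K, 0x9) = 0x6.
C1: P1 ⊕ 0x6 = 0xE; E(K, 0xE) = 0x8.
C2: P2 ⊕ 0x8 = 0x5; E(K, 0x5) = 0xF.
C3: P3 ⊕ 0xF = 0x3; E(K, 0x3) = 0x3.
C4: P4 ⊕ 0x3 = 0xF; E(K, 0xF) = 0xA.

C0 = 0x6, C1 = 0x8, C2 = 0xF, C3 = 0x3, C4 = 0xA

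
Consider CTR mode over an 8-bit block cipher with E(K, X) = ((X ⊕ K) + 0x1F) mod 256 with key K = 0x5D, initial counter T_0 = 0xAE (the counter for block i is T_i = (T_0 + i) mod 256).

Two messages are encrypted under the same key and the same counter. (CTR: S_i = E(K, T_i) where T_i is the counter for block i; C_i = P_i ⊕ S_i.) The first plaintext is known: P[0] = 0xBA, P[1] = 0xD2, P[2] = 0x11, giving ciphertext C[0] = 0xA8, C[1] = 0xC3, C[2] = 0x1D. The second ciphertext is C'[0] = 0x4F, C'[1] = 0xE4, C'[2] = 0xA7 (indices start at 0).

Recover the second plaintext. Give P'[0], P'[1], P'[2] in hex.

P'[0] = 0x5D, P'[1] = 0xF5, P'[2] = 0xAB

In CTR with a reused counter, both messages share the same keystream S_i, so C_i ⊕ C'_i = P_i ⊕ P'_i and thus P'_i = P_i ⊕ C_i ⊕ C'_i.
P'[0]: 0xBA ⊕ 0xA8 ⊕ 0x4F = 0x5D.
P'[1]: 0xD2 ⊕ 0xC3 ⊕ 0xE4 = 0xF5.
P'[2]: 0x11 ⊕ 0x1D ⊕ 0xA7 = 0xAB.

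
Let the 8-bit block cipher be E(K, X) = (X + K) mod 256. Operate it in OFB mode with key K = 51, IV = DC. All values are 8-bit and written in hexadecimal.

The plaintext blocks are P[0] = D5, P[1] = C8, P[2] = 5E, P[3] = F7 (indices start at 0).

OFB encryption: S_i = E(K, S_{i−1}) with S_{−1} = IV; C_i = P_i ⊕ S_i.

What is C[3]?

C[0]: S = E(K, DC) = 2D; D5 ⊕ 2D = F8.
C[1]: S = E(K, 2D) = 7E; C8 ⊕ 7E = B6.
C[2]: S = E(K, 7E) = CF; 5E ⊕ CF = 91.
C[3]: S = E(K, CF) = 20; F7 ⊕ 20 = D7.

C[3] = D7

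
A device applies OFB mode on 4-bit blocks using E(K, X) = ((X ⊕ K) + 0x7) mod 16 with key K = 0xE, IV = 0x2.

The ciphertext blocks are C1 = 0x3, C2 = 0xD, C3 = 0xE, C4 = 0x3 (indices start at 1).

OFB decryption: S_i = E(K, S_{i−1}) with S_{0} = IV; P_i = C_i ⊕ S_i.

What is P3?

P1: S = E(K, 0x2) = 0x3; 0x3 ⊕ 0x3 = 0x0.
P2: S = E(K, 0x3) = 0x4; 0xD ⊕ 0x4 = 0x9.
P3: S = E(K, 0x4) = 0x1; 0xE ⊕ 0x1 = 0xF.

P3 = 0xF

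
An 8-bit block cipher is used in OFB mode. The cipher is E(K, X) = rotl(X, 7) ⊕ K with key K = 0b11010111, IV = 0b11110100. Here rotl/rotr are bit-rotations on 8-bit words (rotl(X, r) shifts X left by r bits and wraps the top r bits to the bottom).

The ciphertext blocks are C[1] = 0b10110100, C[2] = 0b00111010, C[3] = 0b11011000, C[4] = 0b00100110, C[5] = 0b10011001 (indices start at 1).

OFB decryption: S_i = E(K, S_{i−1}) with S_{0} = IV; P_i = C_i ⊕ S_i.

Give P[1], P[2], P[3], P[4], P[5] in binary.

P[1] = 0b00011001, P[2] = 0b00111011, P[3] = 0b10001111, P[4] = 0b01011010, P[5] = 0b01110000

P[1]: S = E(K, 0b11110100) = 0b10101101; 0b10110100 ⊕ 0b10101101 = 0b00011001.
P[2]: S = E(K, 0b10101101) = 0b00000001; 0b00111010 ⊕ 0b00000001 = 0b00111011.
P[3]: S = E(K, 0b00000001) = 0b01010111; 0b11011000 ⊕ 0b01010111 = 0b10001111.
P[4]: S = E(K, 0b01010111) = 0b01111100; 0b00100110 ⊕ 0b01111100 = 0b01011010.
P[5]: S = E(K, 0b01111100) = 0b11101001; 0b10011001 ⊕ 0b11101001 = 0b01110000.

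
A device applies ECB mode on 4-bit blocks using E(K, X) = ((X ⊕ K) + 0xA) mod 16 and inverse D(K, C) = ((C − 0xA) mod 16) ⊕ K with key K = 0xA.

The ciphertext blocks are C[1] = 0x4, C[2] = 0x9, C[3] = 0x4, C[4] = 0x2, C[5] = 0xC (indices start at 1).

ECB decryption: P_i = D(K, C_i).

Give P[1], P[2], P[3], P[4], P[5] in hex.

P[1] = 0x0, P[2] = 0x5, P[3] = 0x0, P[4] = 0x2, P[5] = 0x8

P[1]: D(K, 0x4) = 0x0.
P[2]: D(K, 0x9) = 0x5.
P[3]: D(K, 0x4) = 0x0.
P[4]: D(K, 0x2) = 0x2.
P[5]: D(K, 0xC) = 0x8.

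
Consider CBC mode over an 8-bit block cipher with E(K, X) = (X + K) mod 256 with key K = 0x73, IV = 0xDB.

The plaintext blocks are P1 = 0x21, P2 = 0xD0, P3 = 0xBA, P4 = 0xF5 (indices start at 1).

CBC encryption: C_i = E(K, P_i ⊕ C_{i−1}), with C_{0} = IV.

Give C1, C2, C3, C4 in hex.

C1: P1 ⊕ 0xDB = 0xFA; E(K, 0xFA) = 0x6D.
C2: P2 ⊕ 0x6D = 0xBD; E(K, 0xBD) = 0x30.
C3: P3 ⊕ 0x30 = 0x8A; E(K, 0x8A) = 0xFD.
C4: P4 ⊕ 0xFD = 0x08; E(K, 0x08) = 0x7B.

C1 = 0x6D, C2 = 0x30, C3 = 0xFD, C4 = 0x7B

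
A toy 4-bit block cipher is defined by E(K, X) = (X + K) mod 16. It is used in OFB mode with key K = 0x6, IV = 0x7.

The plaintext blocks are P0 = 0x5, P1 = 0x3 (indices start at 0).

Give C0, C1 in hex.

OFB encryption: S_i = E(K, S_{i−1}) with S_{−1} = IV; C_i = P_i ⊕ S_i.
C0: S = E(K, 0x7) = 0xD; 0x5 ⊕ 0xD = 0x8.
C1: S = E(K, 0xD) = 0x3; 0x3 ⊕ 0x3 = 0x0.

C0 = 0x8, C1 = 0x0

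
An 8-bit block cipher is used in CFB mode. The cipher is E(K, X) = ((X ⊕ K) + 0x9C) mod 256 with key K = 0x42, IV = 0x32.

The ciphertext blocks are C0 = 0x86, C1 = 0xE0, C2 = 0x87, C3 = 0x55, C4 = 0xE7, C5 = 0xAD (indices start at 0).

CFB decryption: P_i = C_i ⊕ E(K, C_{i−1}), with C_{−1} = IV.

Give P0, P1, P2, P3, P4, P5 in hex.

P0: E(K, 0x32) = 0x0C; 0x86 ⊕ 0x0C = 0x8A.
P1: E(K, 0x86) = 0x60; 0xE0 ⊕ 0x60 = 0x80.
P2: E(K, 0xE0) = 0x3E; 0x87 ⊕ 0x3E = 0xB9.
P3: E(K, 0x87) = 0x61; 0x55 ⊕ 0x61 = 0x34.
P4: E(K, 0x55) = 0xB3; 0xE7 ⊕ 0xB3 = 0x54.
P5: E(K, 0xE7) = 0x41; 0xAD ⊕ 0x41 = 0xEC.

P0 = 0x8A, P1 = 0x80, P2 = 0xB9, P3 = 0x34, P4 = 0x54, P5 = 0xEC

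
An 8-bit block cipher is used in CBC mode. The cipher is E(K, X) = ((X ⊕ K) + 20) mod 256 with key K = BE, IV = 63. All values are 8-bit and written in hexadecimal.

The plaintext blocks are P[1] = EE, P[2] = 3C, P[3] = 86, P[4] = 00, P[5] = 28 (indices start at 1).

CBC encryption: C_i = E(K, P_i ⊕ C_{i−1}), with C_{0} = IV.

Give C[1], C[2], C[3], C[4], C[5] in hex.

C[1] = 53, C[2] = F1, C[3] = E9, C[4] = 77, C[5] = 01

C[1]: P[1] ⊕ 63 = 8D; E(K, 8D) = 53.
C[2]: P[2] ⊕ 53 = 6F; E(K, 6F) = F1.
C[3]: P[3] ⊕ F1 = 77; E(K, 77) = E9.
C[4]: P[4] ⊕ E9 = E9; E(K, E9) = 77.
C[5]: P[5] ⊕ 77 = 5F; E(K, 5F) = 01.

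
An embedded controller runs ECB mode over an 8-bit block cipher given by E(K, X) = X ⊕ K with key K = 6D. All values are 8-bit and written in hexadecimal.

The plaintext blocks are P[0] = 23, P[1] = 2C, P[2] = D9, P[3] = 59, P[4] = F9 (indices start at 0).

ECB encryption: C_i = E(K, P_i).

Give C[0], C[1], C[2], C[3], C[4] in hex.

C[0]: E(K, 23) = 4E.
C[1]: E(K, 2C) = 41.
C[2]: E(K, D9) = B4.
C[3]: E(K, 59) = 34.
C[4]: E(K, F9) = 94.

C[0] = 4E, C[1] = 41, C[2] = B4, C[3] = 34, C[4] = 94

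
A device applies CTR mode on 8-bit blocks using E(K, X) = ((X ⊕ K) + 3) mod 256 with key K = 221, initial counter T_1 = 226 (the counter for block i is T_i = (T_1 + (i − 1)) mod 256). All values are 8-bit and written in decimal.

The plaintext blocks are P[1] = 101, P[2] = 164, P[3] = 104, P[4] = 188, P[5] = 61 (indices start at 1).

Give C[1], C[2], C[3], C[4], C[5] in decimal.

CTR encryption: S_i = E(K, T_i) where T_i is the counter for block i; C_i = P_i ⊕ S_i.
C[1]: T = 226, S = E(K, T) = 66; 101 ⊕ 66 = 39.
C[2]: T = 227, S = E(K, T) = 65; 164 ⊕ 65 = 229.
C[3]: T = 228, S = E(K, T) = 60; 104 ⊕ 60 = 84.
C[4]: T = 229, S = E(K, T) = 59; 188 ⊕ 59 = 135.
C[5]: T = 230, S = E(K, T) = 62; 61 ⊕ 62 = 3.

C[1] = 39, C[2] = 229, C[3] = 84, C[4] = 135, C[5] = 3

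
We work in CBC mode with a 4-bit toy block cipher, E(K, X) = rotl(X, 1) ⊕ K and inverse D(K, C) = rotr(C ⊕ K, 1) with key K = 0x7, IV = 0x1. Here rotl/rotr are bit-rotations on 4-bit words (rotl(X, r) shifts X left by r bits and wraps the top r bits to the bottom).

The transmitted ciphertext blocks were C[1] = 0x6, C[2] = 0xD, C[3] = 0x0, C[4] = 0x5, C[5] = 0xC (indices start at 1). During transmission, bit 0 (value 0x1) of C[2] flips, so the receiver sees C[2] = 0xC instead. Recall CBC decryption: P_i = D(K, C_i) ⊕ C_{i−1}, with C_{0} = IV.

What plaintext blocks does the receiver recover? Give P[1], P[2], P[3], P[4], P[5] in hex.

Only C[2] changed, to 0xC. In CBC, a change in C_i garbles P_i and flips the same bit in P_{i+1}. Decrypting the received ciphertext:
P[1]: D(K, 0x6) = 0x8; 0x8 ⊕ 0x1 = 0x9.
P[2]: D(K, 0xC) = 0xD; 0xD ⊕ 0x6 = 0xB.
P[3]: D(K, 0x0) = 0xB; 0xB ⊕ 0xC = 0x7.
P[4]: D(K, 0x5) = 0x1; 0x1 ⊕ 0x0 = 0x1.
P[5]: D(K, 0xC) = 0xD; 0xD ⊕ 0x5 = 0x8.
Blocks that differ from the original plaintext: P[2], P[3].

P[1] = 0x9, P[2] = 0xB, P[3] = 0x7, P[4] = 0x1, P[5] = 0x8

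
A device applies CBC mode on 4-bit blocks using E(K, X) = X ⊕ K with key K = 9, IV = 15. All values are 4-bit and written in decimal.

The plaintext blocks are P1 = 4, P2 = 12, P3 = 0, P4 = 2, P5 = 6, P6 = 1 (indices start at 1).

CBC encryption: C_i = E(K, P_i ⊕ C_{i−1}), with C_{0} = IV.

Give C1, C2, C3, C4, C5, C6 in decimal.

C1: P1 ⊕ 15 = 11; E(K, 11) = 2.
C2: P2 ⊕ 2 = 14; E(K, 14) = 7.
C3: P3 ⊕ 7 = 7; E(K, 7) = 14.
C4: P4 ⊕ 14 = 12; E(K, 12) = 5.
C5: P5 ⊕ 5 = 3; E(K, 3) = 10.
C6: P6 ⊕ 10 = 11; E(K, 11) = 2.

C1 = 2, C2 = 7, C3 = 14, C4 = 5, C5 = 10, C6 = 2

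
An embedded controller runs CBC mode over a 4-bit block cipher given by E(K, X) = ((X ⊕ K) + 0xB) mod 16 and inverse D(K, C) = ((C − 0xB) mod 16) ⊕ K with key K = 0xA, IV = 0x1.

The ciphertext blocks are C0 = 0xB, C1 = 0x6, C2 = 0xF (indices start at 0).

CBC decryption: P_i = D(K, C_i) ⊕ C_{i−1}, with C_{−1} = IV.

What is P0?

P0 = 0xB

P0: D(K, 0xB) = 0xA; 0xA ⊕ 0x1 = 0xB.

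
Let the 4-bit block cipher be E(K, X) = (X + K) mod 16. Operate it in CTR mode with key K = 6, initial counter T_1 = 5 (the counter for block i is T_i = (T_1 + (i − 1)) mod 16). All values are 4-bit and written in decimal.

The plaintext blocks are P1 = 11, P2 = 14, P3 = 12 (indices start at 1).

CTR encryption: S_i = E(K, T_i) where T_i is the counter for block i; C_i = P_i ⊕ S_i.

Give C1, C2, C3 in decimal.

C1: T = 5, S = E(K, T) = 11; 11 ⊕ 11 = 0.
C2: T = 6, S = E(K, T) = 12; 14 ⊕ 12 = 2.
C3: T = 7, S = E(K, T) = 13; 12 ⊕ 13 = 1.

C1 = 0, C2 = 2, C3 = 1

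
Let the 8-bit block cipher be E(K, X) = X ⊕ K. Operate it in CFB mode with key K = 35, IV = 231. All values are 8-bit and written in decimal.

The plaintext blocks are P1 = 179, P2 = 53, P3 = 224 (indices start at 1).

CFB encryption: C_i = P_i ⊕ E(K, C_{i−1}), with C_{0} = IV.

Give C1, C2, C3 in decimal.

C1: E(K, 231) = 196; 179 ⊕ 196 = 119.
C2: E(K, 119) = 84; 53 ⊕ 84 = 97.
C3: E(K, 97) = 66; 224 ⊕ 66 = 162.

C1 = 119, C2 = 97, C3 = 162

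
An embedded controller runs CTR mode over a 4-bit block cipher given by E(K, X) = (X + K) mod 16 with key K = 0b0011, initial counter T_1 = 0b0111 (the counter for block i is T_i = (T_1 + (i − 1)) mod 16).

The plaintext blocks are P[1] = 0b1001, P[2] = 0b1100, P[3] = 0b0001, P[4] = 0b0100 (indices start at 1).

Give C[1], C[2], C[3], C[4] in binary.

CTR encryption: S_i = E(K, T_i) where T_i is the counter for block i; C_i = P_i ⊕ S_i.
C[1]: T = 0b0111, S = E(K, T) = 0b1010; 0b1001 ⊕ 0b1010 = 0b0011.
C[2]: T = 0b1000, S = E(K, T) = 0b1011; 0b1100 ⊕ 0b1011 = 0b0111.
C[3]: T = 0b1001, S = E(K, T) = 0b1100; 0b0001 ⊕ 0b1100 = 0b1101.
C[4]: T = 0b1010, S = E(K, T) = 0b1101; 0b0100 ⊕ 0b1101 = 0b1001.

C[1] = 0b0011, C[2] = 0b0111, C[3] = 0b1101, C[4] = 0b1001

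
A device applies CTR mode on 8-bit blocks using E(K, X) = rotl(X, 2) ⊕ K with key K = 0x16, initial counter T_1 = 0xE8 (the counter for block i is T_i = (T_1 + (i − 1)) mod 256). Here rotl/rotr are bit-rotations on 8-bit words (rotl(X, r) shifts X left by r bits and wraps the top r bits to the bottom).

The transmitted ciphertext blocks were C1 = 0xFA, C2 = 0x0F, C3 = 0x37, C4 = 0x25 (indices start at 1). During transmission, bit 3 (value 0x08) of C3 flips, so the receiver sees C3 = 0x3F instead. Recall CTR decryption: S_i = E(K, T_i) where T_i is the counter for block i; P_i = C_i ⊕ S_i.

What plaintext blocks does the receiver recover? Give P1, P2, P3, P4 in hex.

Only C3 changed, to 0x3F. In CTR, a change in C_i flips the same bit in P_i only; the keystream is unaffected. Decrypting the received ciphertext:
P1: T = 0xE8, S = E(K, T) = 0xB5; 0xFA ⊕ 0xB5 = 0x4F.
P2: T = 0xE9, S = E(K, T) = 0xB1; 0x0F ⊕ 0xB1 = 0xBE.
P3: T = 0xEA, S = E(K, T) = 0xBD; 0x3F ⊕ 0xBD = 0x82.
P4: T = 0xEB, S = E(K, T) = 0xB9; 0x25 ⊕ 0xB9 = 0x9C.
Blocks that differ from the original plaintext: P3.

P1 = 0x4F, P2 = 0xBE, P3 = 0x82, P4 = 0x9C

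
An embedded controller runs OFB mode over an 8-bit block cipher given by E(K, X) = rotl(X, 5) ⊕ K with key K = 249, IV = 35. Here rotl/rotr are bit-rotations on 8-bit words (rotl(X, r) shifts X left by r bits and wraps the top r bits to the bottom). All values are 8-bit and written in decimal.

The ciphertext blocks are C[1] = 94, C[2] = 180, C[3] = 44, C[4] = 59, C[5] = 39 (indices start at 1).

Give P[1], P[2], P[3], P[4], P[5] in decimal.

P[1] = 195, P[2] = 254, P[3] = 156, P[4] = 212, P[5] = 35

OFB decryption: S_i = E(K, S_{i−1}) with S_{0} = IV; P_i = C_i ⊕ S_i.
P[1]: S = E(K, 35) = 157; 94 ⊕ 157 = 195.
P[2]: S = E(K, 157) = 74; 180 ⊕ 74 = 254.
P[3]: S = E(K, 74) = 176; 44 ⊕ 176 = 156.
P[4]: S = E(K, 176) = 239; 59 ⊕ 239 = 212.
P[5]: S = E(K, 239) = 4; 39 ⊕ 4 = 35.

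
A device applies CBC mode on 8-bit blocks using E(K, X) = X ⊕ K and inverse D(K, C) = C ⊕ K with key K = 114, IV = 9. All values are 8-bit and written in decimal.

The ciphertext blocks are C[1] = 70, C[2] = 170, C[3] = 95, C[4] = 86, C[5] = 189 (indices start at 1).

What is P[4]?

CBC decryption: P_i = D(K, C_i) ⊕ C_{i−1}, with C_{0} = IV.
P[4]: D(K, 86) = 36; 36 ⊕ 95 = 123.

P[4] = 123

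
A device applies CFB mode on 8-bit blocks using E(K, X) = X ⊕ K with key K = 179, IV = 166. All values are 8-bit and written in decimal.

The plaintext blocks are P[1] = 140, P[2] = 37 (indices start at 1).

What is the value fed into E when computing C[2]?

CFB encryption: C_i = P_i ⊕ E(K, C_{i−1}), with C_{0} = IV.
C[1]: E(K, 166) = 21; 140 ⊕ 21 = 153.
C[2]: E(K, 153) = 42; 37 ⊕ 42 = 15.
So the input to E for block [2] is 153.

153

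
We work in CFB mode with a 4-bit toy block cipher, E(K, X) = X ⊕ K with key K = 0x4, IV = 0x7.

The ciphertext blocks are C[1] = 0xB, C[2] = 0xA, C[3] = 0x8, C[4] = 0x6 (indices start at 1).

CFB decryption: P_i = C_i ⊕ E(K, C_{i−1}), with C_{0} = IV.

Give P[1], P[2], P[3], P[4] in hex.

P[1] = 0x8, P[2] = 0x5, P[3] = 0x6, P[4] = 0xA

P[1]: E(K, 0x7) = 0x3; 0xB ⊕ 0x3 = 0x8.
P[2]: E(K, 0xB) = 0xF; 0xA ⊕ 0xF = 0x5.
P[3]: E(K, 0xA) = 0xE; 0x8 ⊕ 0xE = 0x6.
P[4]: E(K, 0x8) = 0xC; 0x6 ⊕ 0xC = 0xA.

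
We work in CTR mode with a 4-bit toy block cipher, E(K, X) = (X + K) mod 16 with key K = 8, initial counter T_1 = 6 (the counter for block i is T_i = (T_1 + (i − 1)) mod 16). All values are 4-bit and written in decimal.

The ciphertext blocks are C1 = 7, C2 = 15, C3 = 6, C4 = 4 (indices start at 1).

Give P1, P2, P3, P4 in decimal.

P1 = 9, P2 = 0, P3 = 6, P4 = 5

CTR decryption: S_i = E(K, T_i) where T_i is the counter for block i; P_i = C_i ⊕ S_i.
P1: T = 6, S = E(K, T) = 14; 7 ⊕ 14 = 9.
P2: T = 7, S = E(K, T) = 15; 15 ⊕ 15 = 0.
P3: T = 8, S = E(K, T) = 0; 6 ⊕ 0 = 6.
P4: T = 9, S = E(K, T) = 1; 4 ⊕ 1 = 5.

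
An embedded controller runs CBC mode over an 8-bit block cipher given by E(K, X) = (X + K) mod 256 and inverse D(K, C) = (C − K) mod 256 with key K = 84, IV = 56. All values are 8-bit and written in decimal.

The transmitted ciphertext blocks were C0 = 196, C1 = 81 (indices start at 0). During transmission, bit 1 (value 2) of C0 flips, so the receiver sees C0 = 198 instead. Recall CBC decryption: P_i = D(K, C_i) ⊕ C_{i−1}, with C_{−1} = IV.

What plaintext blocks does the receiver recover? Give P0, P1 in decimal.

Only C0 changed, to 198. In CBC, a change in C_i garbles P_i and flips the same bit in P_{i+1}. Decrypting the received ciphertext:
P0: D(K, 198) = 114; 114 ⊕ 56 = 74.
P1: D(K, 81) = 253; 253 ⊕ 198 = 59.
Blocks that differ from the original plaintext: P0, P1.

P0 = 74, P1 = 59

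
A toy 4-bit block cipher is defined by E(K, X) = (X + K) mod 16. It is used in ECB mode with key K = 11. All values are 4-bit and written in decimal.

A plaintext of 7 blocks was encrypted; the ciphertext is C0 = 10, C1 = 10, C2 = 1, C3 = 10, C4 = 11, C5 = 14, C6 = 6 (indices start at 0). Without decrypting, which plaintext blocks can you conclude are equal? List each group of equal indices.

ECB encrypts each block independently with the same key, so equal ciphertext blocks imply equal plaintext blocks.
C0 = C1 = C3 = 10, so P0 = P1 = P3.

P0 = P1 = P3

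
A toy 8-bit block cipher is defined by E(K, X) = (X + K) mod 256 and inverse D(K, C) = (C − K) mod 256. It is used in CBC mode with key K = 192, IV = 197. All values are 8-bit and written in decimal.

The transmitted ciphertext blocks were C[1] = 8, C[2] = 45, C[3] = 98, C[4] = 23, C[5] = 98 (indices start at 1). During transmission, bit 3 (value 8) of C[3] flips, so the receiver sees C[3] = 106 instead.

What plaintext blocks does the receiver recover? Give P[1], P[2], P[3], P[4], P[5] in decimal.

CBC decryption: P_i = D(K, C_i) ⊕ C_{i−1}, with C_{0} = IV.
Only C[3] changed, to 106. In CBC, a change in C_i garbles P_i and flips the same bit in P_{i+1}. Decrypting the received ciphertext:
P[1]: D(K, 8) = 72; 72 ⊕ 197 = 141.
P[2]: D(K, 45) = 109; 109 ⊕ 8 = 101.
P[3]: D(K, 106) = 170; 170 ⊕ 45 = 135.
P[4]: D(K, 23) = 87; 87 ⊕ 106 = 61.
P[5]: D(K, 98) = 162; 162 ⊕ 23 = 181.
Blocks that differ from the original plaintext: P[3], P[4].

P[1] = 141, P[2] = 101, P[3] = 135, P[4] = 61, P[5] = 181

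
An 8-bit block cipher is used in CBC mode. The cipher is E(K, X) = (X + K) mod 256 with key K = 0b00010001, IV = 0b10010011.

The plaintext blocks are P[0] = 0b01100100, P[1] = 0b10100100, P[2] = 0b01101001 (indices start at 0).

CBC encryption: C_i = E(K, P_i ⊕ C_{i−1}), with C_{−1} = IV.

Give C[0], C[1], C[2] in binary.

C[0]: P[0] ⊕ 0b10010011 = 0b11110111; E(K, 0b11110111) = 0b00001000.
C[1]: P[1] ⊕ 0b00001000 = 0b10101100; E(K, 0b10101100) = 0b10111101.
C[2]: P[2] ⊕ 0b10111101 = 0b11010100; E(K, 0b11010100) = 0b11100101.

C[0] = 0b00001000, C[1] = 0b10111101, C[2] = 0b11100101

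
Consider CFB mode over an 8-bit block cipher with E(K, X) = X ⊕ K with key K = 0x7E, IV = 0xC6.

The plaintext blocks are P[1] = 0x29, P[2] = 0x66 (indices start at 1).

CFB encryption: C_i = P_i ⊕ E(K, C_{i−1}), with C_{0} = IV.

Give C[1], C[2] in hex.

C[1]: E(K, 0xC6) = 0xB8; 0x29 ⊕ 0xB8 = 0x91.
C[2]: E(K, 0x91) = 0xEF; 0x66 ⊕ 0xEF = 0x89.

C[1] = 0x91, C[2] = 0x89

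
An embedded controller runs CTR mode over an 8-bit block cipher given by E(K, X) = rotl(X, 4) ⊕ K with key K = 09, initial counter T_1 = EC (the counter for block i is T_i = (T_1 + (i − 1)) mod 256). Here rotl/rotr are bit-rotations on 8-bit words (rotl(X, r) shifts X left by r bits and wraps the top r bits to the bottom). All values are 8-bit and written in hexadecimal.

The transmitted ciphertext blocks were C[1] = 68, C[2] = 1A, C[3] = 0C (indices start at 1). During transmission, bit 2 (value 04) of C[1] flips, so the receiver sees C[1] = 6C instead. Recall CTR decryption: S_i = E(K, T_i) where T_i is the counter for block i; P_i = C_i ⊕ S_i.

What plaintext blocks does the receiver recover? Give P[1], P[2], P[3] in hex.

P[1] = AB, P[2] = CD, P[3] = EB

Only C[1] changed, to 6C. In CTR, a change in C_i flips the same bit in P_i only; the keystream is unaffected. Decrypting the received ciphertext:
P[1]: T = EC, S = E(K, T) = C7; 6C ⊕ C7 = AB.
P[2]: T = ED, S = E(K, T) = D7; 1A ⊕ D7 = CD.
P[3]: T = EE, S = E(K, T) = E7; 0C ⊕ E7 = EB.
Blocks that differ from the original plaintext: P[1].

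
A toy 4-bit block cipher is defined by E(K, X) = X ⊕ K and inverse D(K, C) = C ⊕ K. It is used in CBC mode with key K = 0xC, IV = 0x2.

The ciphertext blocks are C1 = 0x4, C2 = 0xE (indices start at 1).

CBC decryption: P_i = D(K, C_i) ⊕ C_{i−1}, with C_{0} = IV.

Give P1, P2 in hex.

P1: D(K, 0x4) = 0x8; 0x8 ⊕ 0x2 = 0xA.
P2: D(K, 0xE) = 0x2; 0x2 ⊕ 0x4 = 0x6.

P1 = 0xA, P2 = 0x6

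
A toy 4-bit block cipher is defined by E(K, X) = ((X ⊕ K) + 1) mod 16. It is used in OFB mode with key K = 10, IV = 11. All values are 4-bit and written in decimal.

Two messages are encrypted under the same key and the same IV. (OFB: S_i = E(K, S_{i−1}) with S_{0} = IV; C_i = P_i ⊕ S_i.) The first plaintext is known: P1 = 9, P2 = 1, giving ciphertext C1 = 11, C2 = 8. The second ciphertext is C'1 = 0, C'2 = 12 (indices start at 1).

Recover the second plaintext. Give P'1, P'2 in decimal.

P'1 = 2, P'2 = 5

In OFB with a reused IV, both messages share the same keystream S_i, so C_i ⊕ C'_i = P_i ⊕ P'_i and thus P'_i = P_i ⊕ C_i ⊕ C'_i.
P'1: 9 ⊕ 11 ⊕ 0 = 2.
P'2: 1 ⊕ 8 ⊕ 12 = 5.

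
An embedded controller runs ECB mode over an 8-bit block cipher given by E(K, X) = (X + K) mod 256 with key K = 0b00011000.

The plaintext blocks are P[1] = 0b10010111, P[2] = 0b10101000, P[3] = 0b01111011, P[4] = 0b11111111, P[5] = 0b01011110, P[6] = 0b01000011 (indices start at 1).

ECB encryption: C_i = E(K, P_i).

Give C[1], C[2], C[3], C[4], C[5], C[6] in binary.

C[1]: E(K, 0b10010111) = 0b10101111.
C[2]: E(K, 0b10101000) = 0b11000000.
C[3]: E(K, 0b01111011) = 0b10010011.
C[4]: E(K, 0b11111111) = 0b00010111.
C[5]: E(K, 0b01011110) = 0b01110110.
C[6]: E(K, 0b01000011) = 0b01011011.

C[1] = 0b10101111, C[2] = 0b11000000, C[3] = 0b10010011, C[4] = 0b00010111, C[5] = 0b01110110, C[6] = 0b01011011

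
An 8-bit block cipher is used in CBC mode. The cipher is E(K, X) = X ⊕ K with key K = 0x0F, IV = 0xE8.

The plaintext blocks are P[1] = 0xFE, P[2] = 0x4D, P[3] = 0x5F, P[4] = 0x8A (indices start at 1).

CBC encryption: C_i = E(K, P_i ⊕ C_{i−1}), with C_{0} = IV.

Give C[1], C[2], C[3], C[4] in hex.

C[1] = 0x19, C[2] = 0x5B, C[3] = 0x0B, C[4] = 0x8E

C[1]: P[1] ⊕ 0xE8 = 0x16; E(K, 0x16) = 0x19.
C[2]: P[2] ⊕ 0x19 = 0x54; E(K, 0x54) = 0x5B.
C[3]: P[3] ⊕ 0x5B = 0x04; E(K, 0x04) = 0x0B.
C[4]: P[4] ⊕ 0x0B = 0x81; E(K, 0x81) = 0x8E.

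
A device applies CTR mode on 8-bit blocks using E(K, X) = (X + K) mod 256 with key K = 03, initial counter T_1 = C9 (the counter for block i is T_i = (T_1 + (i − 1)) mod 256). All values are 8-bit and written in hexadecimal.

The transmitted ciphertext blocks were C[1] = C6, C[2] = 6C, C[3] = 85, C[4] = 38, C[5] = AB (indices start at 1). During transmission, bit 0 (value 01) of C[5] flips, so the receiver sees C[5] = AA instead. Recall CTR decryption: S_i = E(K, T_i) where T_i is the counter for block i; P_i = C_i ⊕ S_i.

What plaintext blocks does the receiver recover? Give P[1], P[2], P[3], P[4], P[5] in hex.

Only C[5] changed, to AA. In CTR, a change in C_i flips the same bit in P_i only; the keystream is unaffected. Decrypting the received ciphertext:
P[1]: T = C9, S = E(K, T) = CC; C6 ⊕ CC = 0A.
P[2]: T = CA, S = E(K, T) = CD; 6C ⊕ CD = A1.
P[3]: T = CB, S = E(K, T) = CE; 85 ⊕ CE = 4B.
P[4]: T = CC, S = E(K, T) = CF; 38 ⊕ CF = F7.
P[5]: T = CD, S = E(K, T) = D0; AA ⊕ D0 = 7A.
Blocks that differ from the original plaintext: P[5].

P[1] = 0A, P[2] = A1, P[3] = 4B, P[4] = F7, P[5] = 7A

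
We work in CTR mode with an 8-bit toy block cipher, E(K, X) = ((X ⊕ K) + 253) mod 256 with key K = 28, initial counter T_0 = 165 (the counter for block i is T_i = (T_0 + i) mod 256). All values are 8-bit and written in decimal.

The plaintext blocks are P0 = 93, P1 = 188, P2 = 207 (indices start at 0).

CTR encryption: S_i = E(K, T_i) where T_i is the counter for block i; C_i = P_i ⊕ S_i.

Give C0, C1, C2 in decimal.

C0 = 235, C1 = 11, C2 = 119

C0: T = 165, S = E(K, T) = 182; 93 ⊕ 182 = 235.
C1: T = 166, S = E(K, T) = 183; 188 ⊕ 183 = 11.
C2: T = 167, S = E(K, T) = 184; 207 ⊕ 184 = 119.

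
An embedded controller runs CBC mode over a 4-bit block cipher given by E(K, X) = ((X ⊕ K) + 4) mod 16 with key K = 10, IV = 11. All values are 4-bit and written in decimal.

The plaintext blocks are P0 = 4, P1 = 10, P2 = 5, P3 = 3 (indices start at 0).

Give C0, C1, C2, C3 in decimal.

C0 = 9, C1 = 13, C2 = 6, C3 = 3

CBC encryption: C_i = E(K, P_i ⊕ C_{i−1}), with C_{−1} = IV.
C0: P0 ⊕ 11 = 15; E(K, 15) = 9.
C1: P1 ⊕ 9 = 3; E(K, 3) = 13.
C2: P2 ⊕ 13 = 8; E(K, 8) = 6.
C3: P3 ⊕ 6 = 5; E(K, 5) = 3.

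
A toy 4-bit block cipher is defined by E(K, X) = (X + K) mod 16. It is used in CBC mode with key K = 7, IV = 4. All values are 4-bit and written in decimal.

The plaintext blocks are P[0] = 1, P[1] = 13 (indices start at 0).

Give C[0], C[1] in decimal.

CBC encryption: C_i = E(K, P_i ⊕ C_{i−1}), with C_{−1} = IV.
C[0]: P[0] ⊕ 4 = 5; E(K, 5) = 12.
C[1]: P[1] ⊕ 12 = 1; E(K, 1) = 8.

C[0] = 12, C[1] = 8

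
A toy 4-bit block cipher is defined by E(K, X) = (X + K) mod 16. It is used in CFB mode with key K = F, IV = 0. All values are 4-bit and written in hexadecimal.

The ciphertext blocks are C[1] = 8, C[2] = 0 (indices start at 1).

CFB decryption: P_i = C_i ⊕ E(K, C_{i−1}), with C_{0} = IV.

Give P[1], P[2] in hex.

P[1]: E(K, 0) = F; 8 ⊕ F = 7.
P[2]: E(K, 8) = 7; 0 ⊕ 7 = 7.

P[1] = 7, P[2] = 7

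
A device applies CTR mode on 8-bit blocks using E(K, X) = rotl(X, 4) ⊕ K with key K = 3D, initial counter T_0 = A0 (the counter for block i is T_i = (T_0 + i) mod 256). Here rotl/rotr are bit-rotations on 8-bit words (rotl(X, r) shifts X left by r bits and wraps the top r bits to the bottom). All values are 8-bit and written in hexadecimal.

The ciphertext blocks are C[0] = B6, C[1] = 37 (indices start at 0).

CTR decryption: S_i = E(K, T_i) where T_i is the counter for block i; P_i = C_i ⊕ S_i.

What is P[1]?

P[1] = 10

P[1]: T = A1, S = E(K, T) = 27; 37 ⊕ 27 = 10.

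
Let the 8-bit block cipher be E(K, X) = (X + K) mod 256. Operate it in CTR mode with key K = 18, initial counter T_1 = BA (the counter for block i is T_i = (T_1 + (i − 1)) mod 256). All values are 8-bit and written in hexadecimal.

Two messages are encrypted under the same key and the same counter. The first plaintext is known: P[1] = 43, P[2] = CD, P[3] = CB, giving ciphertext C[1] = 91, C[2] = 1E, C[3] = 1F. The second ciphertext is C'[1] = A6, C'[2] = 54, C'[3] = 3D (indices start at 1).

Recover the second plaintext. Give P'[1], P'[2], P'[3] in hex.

P'[1] = 74, P'[2] = 87, P'[3] = E9

In CTR with a reused counter, both messages share the same keystream S_i, so C_i ⊕ C'_i = P_i ⊕ P'_i and thus P'_i = P_i ⊕ C_i ⊕ C'_i.
P'[1]: 43 ⊕ 91 ⊕ A6 = 74.
P'[2]: CD ⊕ 1E ⊕ 54 = 87.
P'[3]: CB ⊕ 1F ⊕ 3D = E9.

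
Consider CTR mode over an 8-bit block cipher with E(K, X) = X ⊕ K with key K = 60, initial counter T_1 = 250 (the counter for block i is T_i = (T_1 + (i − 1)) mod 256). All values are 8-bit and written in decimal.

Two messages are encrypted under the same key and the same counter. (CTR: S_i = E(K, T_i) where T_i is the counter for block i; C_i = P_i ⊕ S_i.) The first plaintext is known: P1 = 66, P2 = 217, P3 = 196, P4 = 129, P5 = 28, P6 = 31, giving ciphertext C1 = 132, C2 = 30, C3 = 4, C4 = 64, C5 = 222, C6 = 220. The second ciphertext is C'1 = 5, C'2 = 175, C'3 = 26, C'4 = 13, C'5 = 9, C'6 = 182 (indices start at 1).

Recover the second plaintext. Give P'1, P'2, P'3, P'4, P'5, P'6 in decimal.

In CTR with a reused counter, both messages share the same keystream S_i, so C_i ⊕ C'_i = P_i ⊕ P'_i and thus P'_i = P_i ⊕ C_i ⊕ C'_i.
P'1: 66 ⊕ 132 ⊕ 5 = 195.
P'2: 217 ⊕ 30 ⊕ 175 = 104.
P'3: 196 ⊕ 4 ⊕ 26 = 218.
P'4: 129 ⊕ 64 ⊕ 13 = 204.
P'5: 28 ⊕ 222 ⊕ 9 = 203.
P'6: 31 ⊕ 220 ⊕ 182 = 117.

P'1 = 195, P'2 = 104, P'3 = 218, P'4 = 204, P'5 = 203, P'6 = 117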